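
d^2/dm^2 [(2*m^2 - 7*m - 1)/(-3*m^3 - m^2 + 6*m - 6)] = 2*(-18*m^6 + 189*m^5 + 9*m^4 + 397*m^3 - 771*m^2 - 198*m + 210)/(27*m^9 + 27*m^8 - 153*m^7 + 55*m^6 + 414*m^5 - 522*m^4 - 108*m^3 + 756*m^2 - 648*m + 216)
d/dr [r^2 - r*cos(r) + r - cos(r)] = r*sin(r) + 2*r - sqrt(2)*cos(r + pi/4) + 1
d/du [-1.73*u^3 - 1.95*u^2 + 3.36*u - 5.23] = -5.19*u^2 - 3.9*u + 3.36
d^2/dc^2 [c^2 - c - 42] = 2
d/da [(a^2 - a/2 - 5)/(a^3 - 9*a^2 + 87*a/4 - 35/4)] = 2*(-8*a^4 + 8*a^3 + 258*a^2 - 860*a + 905)/(16*a^6 - 288*a^5 + 1992*a^4 - 6544*a^3 + 10089*a^2 - 6090*a + 1225)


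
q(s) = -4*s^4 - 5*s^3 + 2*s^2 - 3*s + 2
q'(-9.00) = 10410.00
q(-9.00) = -22408.00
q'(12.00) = -29763.00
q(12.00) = -91330.00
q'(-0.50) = -6.75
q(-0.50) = 4.38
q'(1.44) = -76.12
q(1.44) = -30.30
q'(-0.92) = -6.92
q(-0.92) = 7.48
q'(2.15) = -222.75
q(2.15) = -130.37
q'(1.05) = -33.86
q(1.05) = -9.60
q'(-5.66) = 2394.97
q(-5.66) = -3115.46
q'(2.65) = -395.49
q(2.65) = -282.22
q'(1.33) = -61.86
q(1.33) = -22.73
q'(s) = -16*s^3 - 15*s^2 + 4*s - 3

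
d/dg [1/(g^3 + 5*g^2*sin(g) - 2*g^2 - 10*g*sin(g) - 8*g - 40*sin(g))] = (-5*g^2*cos(g) - 3*g^2 + 10*sqrt(2)*g*cos(g + pi/4) + 4*g + 10*sin(g) + 40*cos(g) + 8)/((g - 4)^2*(g + 2)^2*(g + 5*sin(g))^2)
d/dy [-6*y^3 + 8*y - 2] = 8 - 18*y^2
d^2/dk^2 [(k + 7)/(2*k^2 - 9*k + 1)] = 2*((k + 7)*(4*k - 9)^2 - (6*k + 5)*(2*k^2 - 9*k + 1))/(2*k^2 - 9*k + 1)^3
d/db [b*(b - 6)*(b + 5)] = 3*b^2 - 2*b - 30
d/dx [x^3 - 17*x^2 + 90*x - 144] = 3*x^2 - 34*x + 90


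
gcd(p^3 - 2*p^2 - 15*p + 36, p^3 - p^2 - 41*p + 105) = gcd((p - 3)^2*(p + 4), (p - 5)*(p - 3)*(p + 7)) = p - 3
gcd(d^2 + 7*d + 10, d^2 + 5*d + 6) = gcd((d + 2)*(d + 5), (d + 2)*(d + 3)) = d + 2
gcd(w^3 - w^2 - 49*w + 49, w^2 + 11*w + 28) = w + 7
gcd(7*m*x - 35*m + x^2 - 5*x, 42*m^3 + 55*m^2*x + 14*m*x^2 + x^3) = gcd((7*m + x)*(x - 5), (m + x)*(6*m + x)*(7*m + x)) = 7*m + x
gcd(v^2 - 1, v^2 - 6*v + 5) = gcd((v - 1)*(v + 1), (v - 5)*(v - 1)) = v - 1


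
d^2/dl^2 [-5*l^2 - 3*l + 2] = -10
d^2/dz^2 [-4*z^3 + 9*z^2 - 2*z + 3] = 18 - 24*z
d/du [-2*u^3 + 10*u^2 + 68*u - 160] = -6*u^2 + 20*u + 68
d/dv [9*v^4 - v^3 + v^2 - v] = 36*v^3 - 3*v^2 + 2*v - 1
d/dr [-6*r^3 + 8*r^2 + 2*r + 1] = -18*r^2 + 16*r + 2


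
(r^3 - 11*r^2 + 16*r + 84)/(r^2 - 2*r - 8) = (r^2 - 13*r + 42)/(r - 4)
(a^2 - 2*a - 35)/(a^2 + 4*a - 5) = (a - 7)/(a - 1)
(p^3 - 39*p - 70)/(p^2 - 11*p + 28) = (p^2 + 7*p + 10)/(p - 4)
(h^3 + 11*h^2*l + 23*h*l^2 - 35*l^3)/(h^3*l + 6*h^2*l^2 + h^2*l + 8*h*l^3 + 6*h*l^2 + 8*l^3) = (h^3 + 11*h^2*l + 23*h*l^2 - 35*l^3)/(l*(h^3 + 6*h^2*l + h^2 + 8*h*l^2 + 6*h*l + 8*l^2))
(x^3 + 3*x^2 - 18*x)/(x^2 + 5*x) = (x^2 + 3*x - 18)/(x + 5)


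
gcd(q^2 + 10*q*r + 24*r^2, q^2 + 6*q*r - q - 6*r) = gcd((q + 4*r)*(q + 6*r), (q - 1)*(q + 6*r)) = q + 6*r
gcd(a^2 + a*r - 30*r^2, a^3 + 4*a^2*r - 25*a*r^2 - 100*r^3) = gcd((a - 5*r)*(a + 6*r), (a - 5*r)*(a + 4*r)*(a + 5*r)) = -a + 5*r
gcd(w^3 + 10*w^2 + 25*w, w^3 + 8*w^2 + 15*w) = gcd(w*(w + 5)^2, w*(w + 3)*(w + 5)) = w^2 + 5*w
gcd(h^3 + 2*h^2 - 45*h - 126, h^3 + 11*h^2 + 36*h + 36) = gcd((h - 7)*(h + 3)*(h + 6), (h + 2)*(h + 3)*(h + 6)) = h^2 + 9*h + 18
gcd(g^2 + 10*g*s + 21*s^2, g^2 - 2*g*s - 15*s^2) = g + 3*s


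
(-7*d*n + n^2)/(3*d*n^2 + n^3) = (-7*d + n)/(n*(3*d + n))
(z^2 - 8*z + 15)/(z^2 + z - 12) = (z - 5)/(z + 4)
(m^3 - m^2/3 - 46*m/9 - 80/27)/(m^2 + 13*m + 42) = (27*m^3 - 9*m^2 - 138*m - 80)/(27*(m^2 + 13*m + 42))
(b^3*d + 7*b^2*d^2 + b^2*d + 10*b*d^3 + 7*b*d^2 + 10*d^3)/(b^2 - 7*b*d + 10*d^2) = d*(b^3 + 7*b^2*d + b^2 + 10*b*d^2 + 7*b*d + 10*d^2)/(b^2 - 7*b*d + 10*d^2)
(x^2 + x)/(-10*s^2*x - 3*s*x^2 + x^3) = (x + 1)/(-10*s^2 - 3*s*x + x^2)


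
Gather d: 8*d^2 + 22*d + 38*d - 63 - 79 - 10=8*d^2 + 60*d - 152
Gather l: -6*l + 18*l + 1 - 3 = 12*l - 2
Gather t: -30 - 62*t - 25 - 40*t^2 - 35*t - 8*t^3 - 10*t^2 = -8*t^3 - 50*t^2 - 97*t - 55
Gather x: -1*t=-t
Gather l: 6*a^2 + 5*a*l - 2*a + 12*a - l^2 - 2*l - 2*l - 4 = 6*a^2 + 10*a - l^2 + l*(5*a - 4) - 4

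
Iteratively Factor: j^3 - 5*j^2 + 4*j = (j - 1)*(j^2 - 4*j) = j*(j - 1)*(j - 4)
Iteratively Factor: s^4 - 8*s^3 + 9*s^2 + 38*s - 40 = (s - 5)*(s^3 - 3*s^2 - 6*s + 8) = (s - 5)*(s - 1)*(s^2 - 2*s - 8) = (s - 5)*(s - 4)*(s - 1)*(s + 2)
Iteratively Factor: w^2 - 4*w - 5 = (w + 1)*(w - 5)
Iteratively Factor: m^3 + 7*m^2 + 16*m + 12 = (m + 2)*(m^2 + 5*m + 6) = (m + 2)^2*(m + 3)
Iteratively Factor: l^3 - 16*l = (l + 4)*(l^2 - 4*l) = l*(l + 4)*(l - 4)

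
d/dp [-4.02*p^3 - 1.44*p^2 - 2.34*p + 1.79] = -12.06*p^2 - 2.88*p - 2.34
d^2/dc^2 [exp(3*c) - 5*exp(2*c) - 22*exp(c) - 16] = (9*exp(2*c) - 20*exp(c) - 22)*exp(c)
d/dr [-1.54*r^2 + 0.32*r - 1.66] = 0.32 - 3.08*r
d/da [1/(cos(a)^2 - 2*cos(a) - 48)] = 2*(cos(a) - 1)*sin(a)/(sin(a)^2 + 2*cos(a) + 47)^2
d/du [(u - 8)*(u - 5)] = 2*u - 13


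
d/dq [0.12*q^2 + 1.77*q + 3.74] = 0.24*q + 1.77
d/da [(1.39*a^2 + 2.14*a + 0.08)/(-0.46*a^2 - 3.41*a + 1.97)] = (-3.7555*a^2 + 5.5502*a + 4.4886)/(0.2116*a^4 + 3.1372*a^3 + 9.8157*a^2 - 13.4354*a + 3.8809)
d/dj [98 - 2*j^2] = -4*j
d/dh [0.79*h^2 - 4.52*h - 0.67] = 1.58*h - 4.52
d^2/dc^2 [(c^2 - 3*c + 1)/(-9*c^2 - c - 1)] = 8*(63*c^3 - 54*c^2 - 27*c + 1)/(729*c^6 + 243*c^5 + 270*c^4 + 55*c^3 + 30*c^2 + 3*c + 1)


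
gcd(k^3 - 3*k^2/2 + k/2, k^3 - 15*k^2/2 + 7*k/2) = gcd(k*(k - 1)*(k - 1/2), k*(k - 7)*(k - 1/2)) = k^2 - k/2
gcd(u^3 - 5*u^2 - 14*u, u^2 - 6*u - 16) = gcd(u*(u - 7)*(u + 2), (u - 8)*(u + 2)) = u + 2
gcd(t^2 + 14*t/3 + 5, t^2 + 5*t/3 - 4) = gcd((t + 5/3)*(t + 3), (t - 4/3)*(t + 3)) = t + 3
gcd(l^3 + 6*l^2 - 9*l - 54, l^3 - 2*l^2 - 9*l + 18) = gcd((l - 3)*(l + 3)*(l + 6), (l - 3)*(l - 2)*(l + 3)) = l^2 - 9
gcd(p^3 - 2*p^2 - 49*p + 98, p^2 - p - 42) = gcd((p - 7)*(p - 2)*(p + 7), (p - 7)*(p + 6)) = p - 7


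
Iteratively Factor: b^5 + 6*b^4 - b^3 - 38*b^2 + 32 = (b + 4)*(b^4 + 2*b^3 - 9*b^2 - 2*b + 8) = (b - 1)*(b + 4)*(b^3 + 3*b^2 - 6*b - 8) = (b - 1)*(b + 4)^2*(b^2 - b - 2) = (b - 2)*(b - 1)*(b + 4)^2*(b + 1)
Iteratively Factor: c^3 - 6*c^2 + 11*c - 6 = (c - 3)*(c^2 - 3*c + 2) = (c - 3)*(c - 2)*(c - 1)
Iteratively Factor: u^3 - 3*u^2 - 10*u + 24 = (u + 3)*(u^2 - 6*u + 8) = (u - 2)*(u + 3)*(u - 4)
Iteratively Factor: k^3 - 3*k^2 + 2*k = (k - 2)*(k^2 - k) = k*(k - 2)*(k - 1)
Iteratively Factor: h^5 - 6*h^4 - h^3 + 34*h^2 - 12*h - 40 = (h + 1)*(h^4 - 7*h^3 + 6*h^2 + 28*h - 40) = (h + 1)*(h + 2)*(h^3 - 9*h^2 + 24*h - 20) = (h - 2)*(h + 1)*(h + 2)*(h^2 - 7*h + 10) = (h - 5)*(h - 2)*(h + 1)*(h + 2)*(h - 2)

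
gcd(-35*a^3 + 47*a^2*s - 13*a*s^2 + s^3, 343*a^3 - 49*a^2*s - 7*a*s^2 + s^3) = -7*a + s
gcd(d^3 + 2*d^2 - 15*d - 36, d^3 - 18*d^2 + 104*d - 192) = d - 4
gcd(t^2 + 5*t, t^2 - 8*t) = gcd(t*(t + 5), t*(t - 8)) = t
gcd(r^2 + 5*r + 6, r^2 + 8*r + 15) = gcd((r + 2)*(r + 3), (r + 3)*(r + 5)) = r + 3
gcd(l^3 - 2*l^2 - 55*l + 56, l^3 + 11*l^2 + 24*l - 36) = l - 1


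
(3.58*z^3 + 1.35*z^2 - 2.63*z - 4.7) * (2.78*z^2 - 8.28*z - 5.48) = 9.9524*z^5 - 25.8894*z^4 - 38.1078*z^3 + 1.3124*z^2 + 53.3284*z + 25.756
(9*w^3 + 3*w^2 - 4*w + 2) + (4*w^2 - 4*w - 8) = 9*w^3 + 7*w^2 - 8*w - 6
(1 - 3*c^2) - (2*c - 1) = -3*c^2 - 2*c + 2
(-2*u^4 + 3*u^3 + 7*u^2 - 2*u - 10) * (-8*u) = 16*u^5 - 24*u^4 - 56*u^3 + 16*u^2 + 80*u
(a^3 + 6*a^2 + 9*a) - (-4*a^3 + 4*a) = 5*a^3 + 6*a^2 + 5*a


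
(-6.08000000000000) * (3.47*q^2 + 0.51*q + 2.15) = -21.0976*q^2 - 3.1008*q - 13.072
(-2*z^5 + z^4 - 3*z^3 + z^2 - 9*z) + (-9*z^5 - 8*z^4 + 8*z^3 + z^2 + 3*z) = -11*z^5 - 7*z^4 + 5*z^3 + 2*z^2 - 6*z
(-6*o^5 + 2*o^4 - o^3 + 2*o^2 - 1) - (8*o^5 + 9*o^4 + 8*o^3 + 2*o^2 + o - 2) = -14*o^5 - 7*o^4 - 9*o^3 - o + 1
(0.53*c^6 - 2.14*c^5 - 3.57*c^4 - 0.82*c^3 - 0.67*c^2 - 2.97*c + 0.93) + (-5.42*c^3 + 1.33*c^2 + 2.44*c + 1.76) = 0.53*c^6 - 2.14*c^5 - 3.57*c^4 - 6.24*c^3 + 0.66*c^2 - 0.53*c + 2.69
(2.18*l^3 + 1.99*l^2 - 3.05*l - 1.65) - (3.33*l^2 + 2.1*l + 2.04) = 2.18*l^3 - 1.34*l^2 - 5.15*l - 3.69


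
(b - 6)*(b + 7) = b^2 + b - 42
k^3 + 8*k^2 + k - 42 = (k - 2)*(k + 3)*(k + 7)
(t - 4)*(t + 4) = t^2 - 16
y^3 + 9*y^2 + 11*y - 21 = (y - 1)*(y + 3)*(y + 7)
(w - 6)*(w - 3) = w^2 - 9*w + 18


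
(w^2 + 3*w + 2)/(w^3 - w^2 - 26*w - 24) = (w + 2)/(w^2 - 2*w - 24)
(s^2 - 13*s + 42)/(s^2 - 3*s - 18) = (s - 7)/(s + 3)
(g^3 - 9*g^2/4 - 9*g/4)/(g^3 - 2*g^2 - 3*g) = (g + 3/4)/(g + 1)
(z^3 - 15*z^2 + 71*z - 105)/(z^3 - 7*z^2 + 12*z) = (z^2 - 12*z + 35)/(z*(z - 4))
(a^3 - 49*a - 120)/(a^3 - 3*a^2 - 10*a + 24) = (a^2 - 3*a - 40)/(a^2 - 6*a + 8)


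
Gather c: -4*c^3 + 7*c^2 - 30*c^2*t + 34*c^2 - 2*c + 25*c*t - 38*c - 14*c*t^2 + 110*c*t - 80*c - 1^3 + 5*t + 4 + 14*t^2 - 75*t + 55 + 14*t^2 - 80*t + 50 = -4*c^3 + c^2*(41 - 30*t) + c*(-14*t^2 + 135*t - 120) + 28*t^2 - 150*t + 108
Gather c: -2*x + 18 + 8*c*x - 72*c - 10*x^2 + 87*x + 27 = c*(8*x - 72) - 10*x^2 + 85*x + 45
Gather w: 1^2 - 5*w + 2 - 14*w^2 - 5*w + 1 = -14*w^2 - 10*w + 4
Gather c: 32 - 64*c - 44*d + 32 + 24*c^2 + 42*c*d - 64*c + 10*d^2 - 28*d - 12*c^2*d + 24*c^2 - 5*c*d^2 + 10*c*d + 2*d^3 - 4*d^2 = c^2*(48 - 12*d) + c*(-5*d^2 + 52*d - 128) + 2*d^3 + 6*d^2 - 72*d + 64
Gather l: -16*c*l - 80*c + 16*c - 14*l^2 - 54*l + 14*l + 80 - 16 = -64*c - 14*l^2 + l*(-16*c - 40) + 64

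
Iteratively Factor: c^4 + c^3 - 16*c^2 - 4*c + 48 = (c - 3)*(c^3 + 4*c^2 - 4*c - 16) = (c - 3)*(c + 4)*(c^2 - 4) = (c - 3)*(c + 2)*(c + 4)*(c - 2)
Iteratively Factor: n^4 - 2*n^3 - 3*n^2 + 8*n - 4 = (n - 2)*(n^3 - 3*n + 2) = (n - 2)*(n - 1)*(n^2 + n - 2) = (n - 2)*(n - 1)*(n + 2)*(n - 1)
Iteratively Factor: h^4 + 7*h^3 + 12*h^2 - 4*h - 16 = (h + 2)*(h^3 + 5*h^2 + 2*h - 8) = (h + 2)^2*(h^2 + 3*h - 4) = (h - 1)*(h + 2)^2*(h + 4)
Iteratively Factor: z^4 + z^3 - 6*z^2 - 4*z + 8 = (z + 2)*(z^3 - z^2 - 4*z + 4) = (z - 1)*(z + 2)*(z^2 - 4) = (z - 1)*(z + 2)^2*(z - 2)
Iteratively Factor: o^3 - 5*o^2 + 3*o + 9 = (o + 1)*(o^2 - 6*o + 9) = (o - 3)*(o + 1)*(o - 3)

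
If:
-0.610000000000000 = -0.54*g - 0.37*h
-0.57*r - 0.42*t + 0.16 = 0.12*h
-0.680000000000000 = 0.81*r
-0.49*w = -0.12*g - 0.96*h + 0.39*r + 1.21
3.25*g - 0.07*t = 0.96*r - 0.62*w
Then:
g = -1.01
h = 3.12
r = -0.84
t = 0.63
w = 4.07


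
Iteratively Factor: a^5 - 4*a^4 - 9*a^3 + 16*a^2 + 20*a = (a + 2)*(a^4 - 6*a^3 + 3*a^2 + 10*a) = (a - 5)*(a + 2)*(a^3 - a^2 - 2*a) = a*(a - 5)*(a + 2)*(a^2 - a - 2) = a*(a - 5)*(a - 2)*(a + 2)*(a + 1)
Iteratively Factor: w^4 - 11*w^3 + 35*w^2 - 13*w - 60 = (w - 3)*(w^3 - 8*w^2 + 11*w + 20) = (w - 3)*(w + 1)*(w^2 - 9*w + 20) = (w - 5)*(w - 3)*(w + 1)*(w - 4)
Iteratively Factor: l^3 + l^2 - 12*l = (l)*(l^2 + l - 12) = l*(l - 3)*(l + 4)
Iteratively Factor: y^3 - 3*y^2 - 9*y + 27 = (y + 3)*(y^2 - 6*y + 9) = (y - 3)*(y + 3)*(y - 3)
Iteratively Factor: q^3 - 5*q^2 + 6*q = (q - 2)*(q^2 - 3*q) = (q - 3)*(q - 2)*(q)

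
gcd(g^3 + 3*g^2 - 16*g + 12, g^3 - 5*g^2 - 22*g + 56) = g - 2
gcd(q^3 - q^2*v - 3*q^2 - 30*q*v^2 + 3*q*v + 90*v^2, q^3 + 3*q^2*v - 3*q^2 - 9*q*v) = q - 3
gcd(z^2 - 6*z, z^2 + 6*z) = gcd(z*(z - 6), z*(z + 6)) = z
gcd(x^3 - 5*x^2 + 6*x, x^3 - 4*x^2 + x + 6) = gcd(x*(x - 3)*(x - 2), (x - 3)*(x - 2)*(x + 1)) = x^2 - 5*x + 6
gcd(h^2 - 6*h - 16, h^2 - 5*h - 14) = h + 2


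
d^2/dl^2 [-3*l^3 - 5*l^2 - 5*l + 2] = -18*l - 10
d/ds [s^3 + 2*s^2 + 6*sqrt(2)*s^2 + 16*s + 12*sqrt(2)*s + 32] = 3*s^2 + 4*s + 12*sqrt(2)*s + 16 + 12*sqrt(2)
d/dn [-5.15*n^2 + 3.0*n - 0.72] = 3.0 - 10.3*n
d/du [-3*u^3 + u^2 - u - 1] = -9*u^2 + 2*u - 1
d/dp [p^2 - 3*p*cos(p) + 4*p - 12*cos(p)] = 3*p*sin(p) + 2*p + 12*sin(p) - 3*cos(p) + 4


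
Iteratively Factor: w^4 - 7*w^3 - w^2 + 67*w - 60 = (w - 5)*(w^3 - 2*w^2 - 11*w + 12) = (w - 5)*(w - 1)*(w^2 - w - 12) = (w - 5)*(w - 1)*(w + 3)*(w - 4)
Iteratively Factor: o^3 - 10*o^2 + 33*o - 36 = (o - 3)*(o^2 - 7*o + 12) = (o - 3)^2*(o - 4)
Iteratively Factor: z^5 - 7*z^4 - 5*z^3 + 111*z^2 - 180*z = (z + 4)*(z^4 - 11*z^3 + 39*z^2 - 45*z) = (z - 3)*(z + 4)*(z^3 - 8*z^2 + 15*z) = z*(z - 3)*(z + 4)*(z^2 - 8*z + 15) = z*(z - 3)^2*(z + 4)*(z - 5)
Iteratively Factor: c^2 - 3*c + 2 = (c - 2)*(c - 1)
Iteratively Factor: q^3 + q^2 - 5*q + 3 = (q + 3)*(q^2 - 2*q + 1) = (q - 1)*(q + 3)*(q - 1)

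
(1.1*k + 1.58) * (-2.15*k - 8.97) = -2.365*k^2 - 13.264*k - 14.1726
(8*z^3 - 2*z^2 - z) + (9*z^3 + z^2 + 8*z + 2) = 17*z^3 - z^2 + 7*z + 2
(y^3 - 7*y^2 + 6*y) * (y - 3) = y^4 - 10*y^3 + 27*y^2 - 18*y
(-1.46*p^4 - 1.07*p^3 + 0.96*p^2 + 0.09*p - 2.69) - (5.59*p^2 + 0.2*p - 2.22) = -1.46*p^4 - 1.07*p^3 - 4.63*p^2 - 0.11*p - 0.47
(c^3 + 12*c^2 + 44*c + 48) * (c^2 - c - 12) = c^5 + 11*c^4 + 20*c^3 - 140*c^2 - 576*c - 576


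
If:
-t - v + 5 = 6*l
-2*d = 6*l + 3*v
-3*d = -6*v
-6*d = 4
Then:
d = -2/3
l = 7/18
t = 3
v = -1/3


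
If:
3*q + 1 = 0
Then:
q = -1/3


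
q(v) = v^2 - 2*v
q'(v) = 2*v - 2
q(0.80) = -0.96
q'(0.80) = -0.40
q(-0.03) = 0.06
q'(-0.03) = -2.06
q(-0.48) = 1.19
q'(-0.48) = -2.96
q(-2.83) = 13.67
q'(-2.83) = -7.66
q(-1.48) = 5.15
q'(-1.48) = -4.96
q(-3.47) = 18.98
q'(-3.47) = -8.94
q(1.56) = -0.69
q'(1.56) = 1.12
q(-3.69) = 21.00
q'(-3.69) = -9.38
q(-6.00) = 48.00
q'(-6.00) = -14.00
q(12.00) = 120.00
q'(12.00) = 22.00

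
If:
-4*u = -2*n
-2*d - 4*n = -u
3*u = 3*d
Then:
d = 0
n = 0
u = 0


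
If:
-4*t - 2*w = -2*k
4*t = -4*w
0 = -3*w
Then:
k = 0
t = 0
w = 0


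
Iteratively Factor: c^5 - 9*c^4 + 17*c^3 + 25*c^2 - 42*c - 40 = (c + 1)*(c^4 - 10*c^3 + 27*c^2 - 2*c - 40) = (c - 4)*(c + 1)*(c^3 - 6*c^2 + 3*c + 10) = (c - 4)*(c - 2)*(c + 1)*(c^2 - 4*c - 5) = (c - 5)*(c - 4)*(c - 2)*(c + 1)*(c + 1)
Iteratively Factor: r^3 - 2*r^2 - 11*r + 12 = (r + 3)*(r^2 - 5*r + 4) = (r - 1)*(r + 3)*(r - 4)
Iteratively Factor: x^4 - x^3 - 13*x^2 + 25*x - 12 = (x - 1)*(x^3 - 13*x + 12) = (x - 3)*(x - 1)*(x^2 + 3*x - 4) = (x - 3)*(x - 1)^2*(x + 4)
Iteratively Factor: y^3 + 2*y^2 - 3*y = (y - 1)*(y^2 + 3*y) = (y - 1)*(y + 3)*(y)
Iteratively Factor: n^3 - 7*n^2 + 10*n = (n)*(n^2 - 7*n + 10) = n*(n - 5)*(n - 2)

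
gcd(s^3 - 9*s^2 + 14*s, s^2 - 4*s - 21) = s - 7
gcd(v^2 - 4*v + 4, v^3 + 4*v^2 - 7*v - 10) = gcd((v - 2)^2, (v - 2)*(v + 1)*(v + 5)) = v - 2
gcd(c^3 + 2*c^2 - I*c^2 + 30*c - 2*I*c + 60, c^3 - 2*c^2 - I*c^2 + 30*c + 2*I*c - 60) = c^2 - I*c + 30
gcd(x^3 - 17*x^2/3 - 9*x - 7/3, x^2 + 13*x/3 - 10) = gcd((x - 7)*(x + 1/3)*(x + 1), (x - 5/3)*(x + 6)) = 1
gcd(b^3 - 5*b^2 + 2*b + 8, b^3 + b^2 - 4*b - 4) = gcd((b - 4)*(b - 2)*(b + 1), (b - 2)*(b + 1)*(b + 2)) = b^2 - b - 2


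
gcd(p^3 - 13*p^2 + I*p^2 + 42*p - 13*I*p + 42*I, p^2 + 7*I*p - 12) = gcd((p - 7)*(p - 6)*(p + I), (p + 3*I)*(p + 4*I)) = 1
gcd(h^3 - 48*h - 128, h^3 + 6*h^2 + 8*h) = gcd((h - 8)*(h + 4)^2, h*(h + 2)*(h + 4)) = h + 4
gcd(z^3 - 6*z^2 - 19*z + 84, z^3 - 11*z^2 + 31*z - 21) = z^2 - 10*z + 21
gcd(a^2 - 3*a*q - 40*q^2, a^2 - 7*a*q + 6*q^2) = 1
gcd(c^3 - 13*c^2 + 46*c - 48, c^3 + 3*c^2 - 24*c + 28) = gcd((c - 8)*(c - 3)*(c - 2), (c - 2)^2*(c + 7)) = c - 2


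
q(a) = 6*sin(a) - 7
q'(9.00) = -5.47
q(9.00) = -4.53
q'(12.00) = 5.06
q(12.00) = -10.22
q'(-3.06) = -5.98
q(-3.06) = -7.49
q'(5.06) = 2.04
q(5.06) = -12.64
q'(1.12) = 2.61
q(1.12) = -1.60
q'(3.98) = -4.01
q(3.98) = -11.46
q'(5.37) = 3.67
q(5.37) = -11.75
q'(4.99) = 1.64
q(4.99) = -12.77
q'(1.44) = 0.78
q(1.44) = -1.05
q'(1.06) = 2.93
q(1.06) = -1.77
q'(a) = 6*cos(a)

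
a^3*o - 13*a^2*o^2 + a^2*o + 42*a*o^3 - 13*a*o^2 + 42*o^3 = (a - 7*o)*(a - 6*o)*(a*o + o)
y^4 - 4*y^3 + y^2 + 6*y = y*(y - 3)*(y - 2)*(y + 1)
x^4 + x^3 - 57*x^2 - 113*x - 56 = (x - 8)*(x + 1)^2*(x + 7)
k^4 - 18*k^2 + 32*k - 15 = (k - 3)*(k - 1)^2*(k + 5)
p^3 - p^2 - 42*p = p*(p - 7)*(p + 6)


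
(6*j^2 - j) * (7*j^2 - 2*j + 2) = 42*j^4 - 19*j^3 + 14*j^2 - 2*j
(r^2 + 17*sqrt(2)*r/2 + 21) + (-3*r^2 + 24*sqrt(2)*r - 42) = -2*r^2 + 65*sqrt(2)*r/2 - 21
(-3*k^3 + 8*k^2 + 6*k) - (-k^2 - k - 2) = -3*k^3 + 9*k^2 + 7*k + 2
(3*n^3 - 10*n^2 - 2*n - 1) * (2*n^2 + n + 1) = 6*n^5 - 17*n^4 - 11*n^3 - 14*n^2 - 3*n - 1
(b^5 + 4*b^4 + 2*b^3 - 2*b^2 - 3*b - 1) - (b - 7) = b^5 + 4*b^4 + 2*b^3 - 2*b^2 - 4*b + 6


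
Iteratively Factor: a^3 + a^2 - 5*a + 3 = (a + 3)*(a^2 - 2*a + 1) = (a - 1)*(a + 3)*(a - 1)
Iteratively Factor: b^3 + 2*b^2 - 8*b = (b)*(b^2 + 2*b - 8) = b*(b + 4)*(b - 2)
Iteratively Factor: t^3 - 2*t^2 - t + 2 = (t + 1)*(t^2 - 3*t + 2) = (t - 2)*(t + 1)*(t - 1)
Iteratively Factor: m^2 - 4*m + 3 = (m - 1)*(m - 3)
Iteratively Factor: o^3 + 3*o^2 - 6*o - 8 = (o - 2)*(o^2 + 5*o + 4) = (o - 2)*(o + 1)*(o + 4)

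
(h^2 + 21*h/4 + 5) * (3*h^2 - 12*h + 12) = 3*h^4 + 15*h^3/4 - 36*h^2 + 3*h + 60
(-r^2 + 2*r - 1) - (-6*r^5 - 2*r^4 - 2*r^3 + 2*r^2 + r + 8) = 6*r^5 + 2*r^4 + 2*r^3 - 3*r^2 + r - 9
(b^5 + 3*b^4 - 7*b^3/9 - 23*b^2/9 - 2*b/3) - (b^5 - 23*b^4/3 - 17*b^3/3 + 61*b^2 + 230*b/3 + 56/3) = 32*b^4/3 + 44*b^3/9 - 572*b^2/9 - 232*b/3 - 56/3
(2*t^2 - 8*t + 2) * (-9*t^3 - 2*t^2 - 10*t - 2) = -18*t^5 + 68*t^4 - 22*t^3 + 72*t^2 - 4*t - 4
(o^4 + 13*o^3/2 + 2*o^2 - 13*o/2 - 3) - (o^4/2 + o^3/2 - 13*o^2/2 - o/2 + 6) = o^4/2 + 6*o^3 + 17*o^2/2 - 6*o - 9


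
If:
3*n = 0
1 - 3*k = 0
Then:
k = 1/3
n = 0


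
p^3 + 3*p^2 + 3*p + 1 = (p + 1)^3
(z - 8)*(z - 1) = z^2 - 9*z + 8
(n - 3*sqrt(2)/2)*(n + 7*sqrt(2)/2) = n^2 + 2*sqrt(2)*n - 21/2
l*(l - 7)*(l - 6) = l^3 - 13*l^2 + 42*l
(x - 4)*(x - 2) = x^2 - 6*x + 8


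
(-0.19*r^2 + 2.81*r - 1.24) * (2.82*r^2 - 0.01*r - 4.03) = -0.5358*r^4 + 7.9261*r^3 - 2.7592*r^2 - 11.3119*r + 4.9972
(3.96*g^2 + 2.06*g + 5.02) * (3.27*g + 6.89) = 12.9492*g^3 + 34.0206*g^2 + 30.6088*g + 34.5878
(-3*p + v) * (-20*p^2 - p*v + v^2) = 60*p^3 - 17*p^2*v - 4*p*v^2 + v^3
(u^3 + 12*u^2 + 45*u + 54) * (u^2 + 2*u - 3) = u^5 + 14*u^4 + 66*u^3 + 108*u^2 - 27*u - 162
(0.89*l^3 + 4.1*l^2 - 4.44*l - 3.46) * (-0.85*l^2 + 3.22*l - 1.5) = -0.7565*l^5 - 0.619199999999999*l^4 + 15.641*l^3 - 17.5058*l^2 - 4.4812*l + 5.19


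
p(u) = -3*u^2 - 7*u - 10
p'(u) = -6*u - 7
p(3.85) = -81.42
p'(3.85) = -30.10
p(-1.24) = -5.93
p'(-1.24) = 0.44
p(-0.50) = -7.25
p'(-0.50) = -4.00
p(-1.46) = -6.17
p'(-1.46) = 1.76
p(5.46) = -137.65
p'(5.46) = -39.76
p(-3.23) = -18.69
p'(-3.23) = 12.38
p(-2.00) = -8.00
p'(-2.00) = 5.00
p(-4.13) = -32.26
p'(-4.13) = 17.78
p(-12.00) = -358.00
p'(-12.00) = 65.00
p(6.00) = -160.00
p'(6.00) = -43.00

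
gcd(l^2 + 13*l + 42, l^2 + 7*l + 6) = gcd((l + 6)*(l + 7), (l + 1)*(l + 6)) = l + 6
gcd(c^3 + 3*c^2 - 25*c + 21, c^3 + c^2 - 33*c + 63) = c^2 + 4*c - 21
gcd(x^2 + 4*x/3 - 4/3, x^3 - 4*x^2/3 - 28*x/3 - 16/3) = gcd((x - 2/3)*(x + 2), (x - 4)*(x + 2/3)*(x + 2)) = x + 2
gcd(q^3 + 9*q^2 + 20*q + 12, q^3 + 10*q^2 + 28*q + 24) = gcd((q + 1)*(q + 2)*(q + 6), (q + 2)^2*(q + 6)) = q^2 + 8*q + 12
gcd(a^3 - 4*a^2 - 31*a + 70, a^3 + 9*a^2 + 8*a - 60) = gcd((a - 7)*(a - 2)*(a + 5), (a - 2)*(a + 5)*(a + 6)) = a^2 + 3*a - 10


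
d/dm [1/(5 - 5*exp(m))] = 1/(20*sinh(m/2)^2)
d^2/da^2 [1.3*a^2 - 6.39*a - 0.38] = 2.60000000000000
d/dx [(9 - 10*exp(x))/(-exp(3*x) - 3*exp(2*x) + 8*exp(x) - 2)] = (-20*exp(3*x) - 3*exp(2*x) + 54*exp(x) - 52)*exp(x)/(exp(6*x) + 6*exp(5*x) - 7*exp(4*x) - 44*exp(3*x) + 76*exp(2*x) - 32*exp(x) + 4)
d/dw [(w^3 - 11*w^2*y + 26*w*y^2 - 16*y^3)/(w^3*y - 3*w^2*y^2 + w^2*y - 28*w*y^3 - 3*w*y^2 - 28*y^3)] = ((-3*w^2 + 22*w*y - 26*y^2)*(-w^3 + 3*w^2*y - w^2 + 28*w*y^2 + 3*w*y + 28*y^2) + (w^3 - 11*w^2*y + 26*w*y^2 - 16*y^3)*(-3*w^2 + 6*w*y - 2*w + 28*y^2 + 3*y))/(y*(-w^3 + 3*w^2*y - w^2 + 28*w*y^2 + 3*w*y + 28*y^2)^2)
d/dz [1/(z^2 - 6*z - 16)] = 2*(3 - z)/(-z^2 + 6*z + 16)^2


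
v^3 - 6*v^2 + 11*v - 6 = (v - 3)*(v - 2)*(v - 1)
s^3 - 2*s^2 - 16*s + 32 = (s - 4)*(s - 2)*(s + 4)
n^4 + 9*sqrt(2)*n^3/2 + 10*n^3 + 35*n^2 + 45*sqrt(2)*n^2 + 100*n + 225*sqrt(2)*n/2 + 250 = (n + 5)^2*(n + 2*sqrt(2))*(n + 5*sqrt(2)/2)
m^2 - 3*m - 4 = (m - 4)*(m + 1)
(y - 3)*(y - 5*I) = y^2 - 3*y - 5*I*y + 15*I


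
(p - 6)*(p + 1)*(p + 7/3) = p^3 - 8*p^2/3 - 53*p/3 - 14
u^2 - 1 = (u - 1)*(u + 1)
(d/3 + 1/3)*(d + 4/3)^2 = d^3/3 + 11*d^2/9 + 40*d/27 + 16/27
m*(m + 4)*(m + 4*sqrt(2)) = m^3 + 4*m^2 + 4*sqrt(2)*m^2 + 16*sqrt(2)*m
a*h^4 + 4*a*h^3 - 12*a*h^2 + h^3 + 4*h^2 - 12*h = h*(h - 2)*(h + 6)*(a*h + 1)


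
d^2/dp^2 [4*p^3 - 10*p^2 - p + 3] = 24*p - 20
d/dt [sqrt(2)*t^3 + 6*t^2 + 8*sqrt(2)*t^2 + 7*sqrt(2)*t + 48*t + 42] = 3*sqrt(2)*t^2 + 12*t + 16*sqrt(2)*t + 7*sqrt(2) + 48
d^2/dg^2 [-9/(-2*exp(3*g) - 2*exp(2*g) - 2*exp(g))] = 9*(-(exp(2*g) + exp(g) + 1)*(9*exp(2*g) + 4*exp(g) + 1) + 2*(3*exp(2*g) + 2*exp(g) + 1)^2)*exp(-g)/(2*(exp(2*g) + exp(g) + 1)^3)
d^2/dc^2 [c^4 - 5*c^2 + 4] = 12*c^2 - 10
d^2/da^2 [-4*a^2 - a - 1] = -8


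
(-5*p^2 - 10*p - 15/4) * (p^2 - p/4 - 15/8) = -5*p^4 - 35*p^3/4 + 65*p^2/8 + 315*p/16 + 225/32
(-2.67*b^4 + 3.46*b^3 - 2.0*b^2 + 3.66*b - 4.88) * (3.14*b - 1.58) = -8.3838*b^5 + 15.083*b^4 - 11.7468*b^3 + 14.6524*b^2 - 21.106*b + 7.7104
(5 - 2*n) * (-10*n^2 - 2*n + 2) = 20*n^3 - 46*n^2 - 14*n + 10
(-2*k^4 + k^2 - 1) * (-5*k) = 10*k^5 - 5*k^3 + 5*k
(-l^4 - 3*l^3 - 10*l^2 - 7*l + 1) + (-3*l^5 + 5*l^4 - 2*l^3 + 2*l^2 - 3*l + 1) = -3*l^5 + 4*l^4 - 5*l^3 - 8*l^2 - 10*l + 2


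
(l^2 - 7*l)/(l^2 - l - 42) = l/(l + 6)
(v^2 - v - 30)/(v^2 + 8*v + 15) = (v - 6)/(v + 3)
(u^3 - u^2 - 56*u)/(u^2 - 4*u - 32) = u*(u + 7)/(u + 4)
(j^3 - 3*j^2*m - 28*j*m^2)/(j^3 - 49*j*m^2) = (j + 4*m)/(j + 7*m)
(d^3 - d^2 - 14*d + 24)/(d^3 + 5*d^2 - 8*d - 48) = (d - 2)/(d + 4)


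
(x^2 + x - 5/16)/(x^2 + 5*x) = (x^2 + x - 5/16)/(x*(x + 5))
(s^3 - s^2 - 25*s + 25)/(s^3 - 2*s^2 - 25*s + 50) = (s - 1)/(s - 2)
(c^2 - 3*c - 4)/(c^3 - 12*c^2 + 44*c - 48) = (c + 1)/(c^2 - 8*c + 12)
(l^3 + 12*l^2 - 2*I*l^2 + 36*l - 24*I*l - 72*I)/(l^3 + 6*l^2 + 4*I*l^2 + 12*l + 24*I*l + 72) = (l + 6)/(l + 6*I)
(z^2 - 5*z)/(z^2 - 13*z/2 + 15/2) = 2*z/(2*z - 3)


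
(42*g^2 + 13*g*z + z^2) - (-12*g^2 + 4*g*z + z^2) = 54*g^2 + 9*g*z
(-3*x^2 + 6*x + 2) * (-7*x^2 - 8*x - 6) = 21*x^4 - 18*x^3 - 44*x^2 - 52*x - 12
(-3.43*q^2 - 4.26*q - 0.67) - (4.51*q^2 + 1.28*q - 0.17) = -7.94*q^2 - 5.54*q - 0.5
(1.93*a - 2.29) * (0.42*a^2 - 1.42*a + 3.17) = 0.8106*a^3 - 3.7024*a^2 + 9.3699*a - 7.2593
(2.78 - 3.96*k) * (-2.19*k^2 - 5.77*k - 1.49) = 8.6724*k^3 + 16.761*k^2 - 10.1402*k - 4.1422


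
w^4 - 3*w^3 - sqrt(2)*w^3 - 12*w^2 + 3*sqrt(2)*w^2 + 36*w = w*(w - 3)*(w - 3*sqrt(2))*(w + 2*sqrt(2))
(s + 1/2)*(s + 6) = s^2 + 13*s/2 + 3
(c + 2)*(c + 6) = c^2 + 8*c + 12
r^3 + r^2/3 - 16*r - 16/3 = (r - 4)*(r + 1/3)*(r + 4)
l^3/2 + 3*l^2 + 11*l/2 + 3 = (l/2 + 1)*(l + 1)*(l + 3)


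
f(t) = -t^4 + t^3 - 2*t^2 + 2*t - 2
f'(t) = -4*t^3 + 3*t^2 - 4*t + 2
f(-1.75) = -26.36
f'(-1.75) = 39.62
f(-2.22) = -51.53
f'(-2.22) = 69.43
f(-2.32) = -58.86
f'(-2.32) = 77.38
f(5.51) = -806.15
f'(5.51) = -598.10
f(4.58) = -378.73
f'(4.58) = -337.68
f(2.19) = -19.71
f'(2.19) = -34.39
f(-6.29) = -1907.88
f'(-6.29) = 1141.29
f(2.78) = -50.14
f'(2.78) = -71.87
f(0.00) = -2.00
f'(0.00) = 2.00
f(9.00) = -5978.00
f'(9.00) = -2707.00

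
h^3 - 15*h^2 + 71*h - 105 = (h - 7)*(h - 5)*(h - 3)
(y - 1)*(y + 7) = y^2 + 6*y - 7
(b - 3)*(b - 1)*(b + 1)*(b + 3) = b^4 - 10*b^2 + 9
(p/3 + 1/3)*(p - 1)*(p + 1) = p^3/3 + p^2/3 - p/3 - 1/3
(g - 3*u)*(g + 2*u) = g^2 - g*u - 6*u^2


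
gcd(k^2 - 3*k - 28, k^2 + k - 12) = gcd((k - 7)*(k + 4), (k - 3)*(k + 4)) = k + 4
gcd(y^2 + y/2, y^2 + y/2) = y^2 + y/2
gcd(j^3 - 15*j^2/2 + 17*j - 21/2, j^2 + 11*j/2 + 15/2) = 1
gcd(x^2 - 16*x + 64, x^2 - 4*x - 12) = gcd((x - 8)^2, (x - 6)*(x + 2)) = 1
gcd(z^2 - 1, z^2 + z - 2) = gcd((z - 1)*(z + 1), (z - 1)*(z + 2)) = z - 1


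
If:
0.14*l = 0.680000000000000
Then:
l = 4.86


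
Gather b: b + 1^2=b + 1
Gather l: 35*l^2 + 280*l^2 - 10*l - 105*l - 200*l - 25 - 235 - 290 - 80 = 315*l^2 - 315*l - 630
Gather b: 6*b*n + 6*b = b*(6*n + 6)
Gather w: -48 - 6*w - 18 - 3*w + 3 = -9*w - 63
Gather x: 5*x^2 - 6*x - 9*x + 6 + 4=5*x^2 - 15*x + 10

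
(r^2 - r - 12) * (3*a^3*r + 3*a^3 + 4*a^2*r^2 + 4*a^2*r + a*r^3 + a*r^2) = 3*a^3*r^3 - 39*a^3*r - 36*a^3 + 4*a^2*r^4 - 52*a^2*r^2 - 48*a^2*r + a*r^5 - 13*a*r^3 - 12*a*r^2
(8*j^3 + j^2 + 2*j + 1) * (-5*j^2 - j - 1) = -40*j^5 - 13*j^4 - 19*j^3 - 8*j^2 - 3*j - 1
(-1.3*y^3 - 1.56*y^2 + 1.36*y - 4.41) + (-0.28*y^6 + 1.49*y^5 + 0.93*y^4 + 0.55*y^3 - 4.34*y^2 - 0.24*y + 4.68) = -0.28*y^6 + 1.49*y^5 + 0.93*y^4 - 0.75*y^3 - 5.9*y^2 + 1.12*y + 0.27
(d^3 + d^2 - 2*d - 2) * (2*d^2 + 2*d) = 2*d^5 + 4*d^4 - 2*d^3 - 8*d^2 - 4*d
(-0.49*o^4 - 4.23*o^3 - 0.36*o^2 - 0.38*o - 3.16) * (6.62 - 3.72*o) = 1.8228*o^5 + 12.4918*o^4 - 26.6634*o^3 - 0.9696*o^2 + 9.2396*o - 20.9192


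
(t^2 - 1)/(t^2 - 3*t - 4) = (t - 1)/(t - 4)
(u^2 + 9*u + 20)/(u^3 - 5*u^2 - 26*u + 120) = (u + 4)/(u^2 - 10*u + 24)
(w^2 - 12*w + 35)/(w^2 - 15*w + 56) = (w - 5)/(w - 8)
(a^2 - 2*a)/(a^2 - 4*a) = (a - 2)/(a - 4)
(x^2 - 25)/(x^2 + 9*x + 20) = (x - 5)/(x + 4)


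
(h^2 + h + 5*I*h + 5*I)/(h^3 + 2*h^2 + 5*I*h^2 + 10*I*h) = (h + 1)/(h*(h + 2))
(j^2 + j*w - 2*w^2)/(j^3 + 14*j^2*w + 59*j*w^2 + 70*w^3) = (j - w)/(j^2 + 12*j*w + 35*w^2)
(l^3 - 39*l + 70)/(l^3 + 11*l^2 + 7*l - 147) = (l^2 - 7*l + 10)/(l^2 + 4*l - 21)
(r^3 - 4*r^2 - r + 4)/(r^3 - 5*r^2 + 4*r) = (r + 1)/r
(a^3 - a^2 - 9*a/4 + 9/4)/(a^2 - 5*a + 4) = (a^2 - 9/4)/(a - 4)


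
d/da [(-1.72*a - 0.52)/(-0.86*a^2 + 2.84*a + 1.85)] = (1.4792*a^2 - 4.8848*a - (1.72*a - 2.84)*(1.72*a + 0.52) - 3.182)/(-0.86*a^2 + 2.84*a + 1.85)^2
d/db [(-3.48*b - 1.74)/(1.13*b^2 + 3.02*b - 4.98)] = (3.9324*b^2 + 3.9324*b + 22.5852)/(1.2769*b^4 + 6.8252*b^3 - 2.1344*b^2 - 30.0792*b + 24.8004)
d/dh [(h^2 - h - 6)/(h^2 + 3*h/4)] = 4*(7*h^2 + 48*h + 18)/(h^2*(16*h^2 + 24*h + 9))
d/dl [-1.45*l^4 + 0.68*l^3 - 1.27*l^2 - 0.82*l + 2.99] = -5.8*l^3 + 2.04*l^2 - 2.54*l - 0.82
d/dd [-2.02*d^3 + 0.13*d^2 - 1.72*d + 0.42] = -6.06*d^2 + 0.26*d - 1.72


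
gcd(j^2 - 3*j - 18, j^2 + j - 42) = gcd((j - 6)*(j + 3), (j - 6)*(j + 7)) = j - 6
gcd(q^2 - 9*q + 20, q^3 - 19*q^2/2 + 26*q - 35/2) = q - 5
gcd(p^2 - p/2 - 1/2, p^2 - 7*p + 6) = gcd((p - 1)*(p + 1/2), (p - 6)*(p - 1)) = p - 1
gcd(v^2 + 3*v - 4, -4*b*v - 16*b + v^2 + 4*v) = v + 4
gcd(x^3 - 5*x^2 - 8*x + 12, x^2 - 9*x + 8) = x - 1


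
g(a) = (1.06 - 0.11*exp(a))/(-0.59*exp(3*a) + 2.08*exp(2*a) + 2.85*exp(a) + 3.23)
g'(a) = (1.06 - 0.11*exp(a))*(1.77*exp(3*a) - 4.16*exp(2*a) - 2.85*exp(a))/(-0.59*exp(3*a) + 2.08*exp(2*a) + 2.85*exp(a) + 3.23)^2 - 0.11*exp(a)/(-0.59*exp(3*a) + 2.08*exp(2*a) + 2.85*exp(a) + 3.23)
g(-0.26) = 0.15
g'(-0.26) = -0.11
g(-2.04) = 0.29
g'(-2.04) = -0.04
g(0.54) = 0.08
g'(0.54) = -0.07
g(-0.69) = 0.20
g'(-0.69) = -0.10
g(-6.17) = 0.33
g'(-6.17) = -0.00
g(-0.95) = 0.22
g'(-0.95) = -0.09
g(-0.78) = 0.21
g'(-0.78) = -0.09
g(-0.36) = 0.16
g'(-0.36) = -0.10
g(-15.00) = 0.33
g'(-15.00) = 0.00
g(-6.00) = 0.33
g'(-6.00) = 0.00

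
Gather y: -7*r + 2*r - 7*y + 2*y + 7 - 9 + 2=-5*r - 5*y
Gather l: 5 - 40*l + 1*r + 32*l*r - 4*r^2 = l*(32*r - 40) - 4*r^2 + r + 5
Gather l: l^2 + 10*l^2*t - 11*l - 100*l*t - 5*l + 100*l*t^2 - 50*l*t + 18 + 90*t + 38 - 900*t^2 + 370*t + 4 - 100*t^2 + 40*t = l^2*(10*t + 1) + l*(100*t^2 - 150*t - 16) - 1000*t^2 + 500*t + 60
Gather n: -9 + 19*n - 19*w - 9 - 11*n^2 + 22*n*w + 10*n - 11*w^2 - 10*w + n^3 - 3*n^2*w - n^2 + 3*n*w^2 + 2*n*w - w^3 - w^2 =n^3 + n^2*(-3*w - 12) + n*(3*w^2 + 24*w + 29) - w^3 - 12*w^2 - 29*w - 18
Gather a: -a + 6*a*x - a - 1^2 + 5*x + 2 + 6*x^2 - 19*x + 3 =a*(6*x - 2) + 6*x^2 - 14*x + 4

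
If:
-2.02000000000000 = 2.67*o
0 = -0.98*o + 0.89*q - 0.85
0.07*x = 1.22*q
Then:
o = -0.76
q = 0.12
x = 2.13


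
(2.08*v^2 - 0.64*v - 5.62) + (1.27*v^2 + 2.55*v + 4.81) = 3.35*v^2 + 1.91*v - 0.81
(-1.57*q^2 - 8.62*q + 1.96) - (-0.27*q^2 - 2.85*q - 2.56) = -1.3*q^2 - 5.77*q + 4.52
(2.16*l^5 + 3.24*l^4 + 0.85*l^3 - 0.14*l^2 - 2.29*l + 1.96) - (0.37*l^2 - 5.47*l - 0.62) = 2.16*l^5 + 3.24*l^4 + 0.85*l^3 - 0.51*l^2 + 3.18*l + 2.58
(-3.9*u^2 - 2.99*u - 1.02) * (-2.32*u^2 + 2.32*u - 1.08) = 9.048*u^4 - 2.1112*u^3 - 0.3584*u^2 + 0.8628*u + 1.1016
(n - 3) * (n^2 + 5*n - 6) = n^3 + 2*n^2 - 21*n + 18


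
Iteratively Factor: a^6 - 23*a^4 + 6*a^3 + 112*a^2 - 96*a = (a - 1)*(a^5 + a^4 - 22*a^3 - 16*a^2 + 96*a) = (a - 4)*(a - 1)*(a^4 + 5*a^3 - 2*a^2 - 24*a) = (a - 4)*(a - 1)*(a + 4)*(a^3 + a^2 - 6*a) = (a - 4)*(a - 1)*(a + 3)*(a + 4)*(a^2 - 2*a) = (a - 4)*(a - 2)*(a - 1)*(a + 3)*(a + 4)*(a)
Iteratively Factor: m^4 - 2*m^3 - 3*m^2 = (m + 1)*(m^3 - 3*m^2) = (m - 3)*(m + 1)*(m^2) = m*(m - 3)*(m + 1)*(m)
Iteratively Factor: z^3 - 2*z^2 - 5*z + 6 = (z - 3)*(z^2 + z - 2) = (z - 3)*(z - 1)*(z + 2)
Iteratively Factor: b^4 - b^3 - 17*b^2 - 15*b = (b - 5)*(b^3 + 4*b^2 + 3*b) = (b - 5)*(b + 3)*(b^2 + b) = b*(b - 5)*(b + 3)*(b + 1)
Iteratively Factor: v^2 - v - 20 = (v - 5)*(v + 4)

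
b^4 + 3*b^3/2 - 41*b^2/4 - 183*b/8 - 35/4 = (b - 7/2)*(b + 1/2)*(b + 2)*(b + 5/2)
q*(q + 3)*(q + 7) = q^3 + 10*q^2 + 21*q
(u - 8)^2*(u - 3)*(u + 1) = u^4 - 18*u^3 + 93*u^2 - 80*u - 192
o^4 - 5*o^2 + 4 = (o - 2)*(o - 1)*(o + 1)*(o + 2)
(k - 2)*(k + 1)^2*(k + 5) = k^4 + 5*k^3 - 3*k^2 - 17*k - 10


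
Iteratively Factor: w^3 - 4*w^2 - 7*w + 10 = (w + 2)*(w^2 - 6*w + 5) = (w - 1)*(w + 2)*(w - 5)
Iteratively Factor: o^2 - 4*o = (o)*(o - 4)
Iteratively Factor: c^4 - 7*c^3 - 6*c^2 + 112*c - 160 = (c - 2)*(c^3 - 5*c^2 - 16*c + 80) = (c - 5)*(c - 2)*(c^2 - 16) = (c - 5)*(c - 4)*(c - 2)*(c + 4)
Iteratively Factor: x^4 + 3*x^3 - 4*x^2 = (x)*(x^3 + 3*x^2 - 4*x) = x*(x - 1)*(x^2 + 4*x) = x*(x - 1)*(x + 4)*(x)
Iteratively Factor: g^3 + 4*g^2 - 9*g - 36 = (g + 4)*(g^2 - 9) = (g - 3)*(g + 4)*(g + 3)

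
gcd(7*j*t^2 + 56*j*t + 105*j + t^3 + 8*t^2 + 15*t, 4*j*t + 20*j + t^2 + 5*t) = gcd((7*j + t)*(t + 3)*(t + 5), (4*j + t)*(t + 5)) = t + 5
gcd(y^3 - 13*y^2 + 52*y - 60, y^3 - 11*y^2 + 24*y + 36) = y - 6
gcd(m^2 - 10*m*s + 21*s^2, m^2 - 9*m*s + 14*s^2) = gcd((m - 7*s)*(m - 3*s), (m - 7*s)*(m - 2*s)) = -m + 7*s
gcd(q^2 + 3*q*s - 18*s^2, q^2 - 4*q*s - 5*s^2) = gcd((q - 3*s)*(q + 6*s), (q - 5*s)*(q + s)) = 1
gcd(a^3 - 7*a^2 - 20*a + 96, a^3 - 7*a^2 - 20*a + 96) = a^3 - 7*a^2 - 20*a + 96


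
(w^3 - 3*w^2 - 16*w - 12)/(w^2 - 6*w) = w + 3 + 2/w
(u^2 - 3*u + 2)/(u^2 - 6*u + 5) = (u - 2)/(u - 5)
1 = 1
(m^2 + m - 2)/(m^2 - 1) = (m + 2)/(m + 1)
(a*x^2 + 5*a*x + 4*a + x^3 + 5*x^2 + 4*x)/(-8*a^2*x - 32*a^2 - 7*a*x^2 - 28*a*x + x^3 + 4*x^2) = (x + 1)/(-8*a + x)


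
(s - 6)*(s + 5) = s^2 - s - 30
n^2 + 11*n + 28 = (n + 4)*(n + 7)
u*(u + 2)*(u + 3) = u^3 + 5*u^2 + 6*u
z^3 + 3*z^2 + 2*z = z*(z + 1)*(z + 2)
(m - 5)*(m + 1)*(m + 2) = m^3 - 2*m^2 - 13*m - 10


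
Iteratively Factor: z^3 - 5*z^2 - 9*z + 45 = (z - 5)*(z^2 - 9) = (z - 5)*(z - 3)*(z + 3)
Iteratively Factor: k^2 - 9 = (k - 3)*(k + 3)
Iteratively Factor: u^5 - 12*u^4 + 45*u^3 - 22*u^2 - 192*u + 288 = (u - 4)*(u^4 - 8*u^3 + 13*u^2 + 30*u - 72) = (u - 4)*(u - 3)*(u^3 - 5*u^2 - 2*u + 24) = (u - 4)*(u - 3)*(u + 2)*(u^2 - 7*u + 12) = (u - 4)^2*(u - 3)*(u + 2)*(u - 3)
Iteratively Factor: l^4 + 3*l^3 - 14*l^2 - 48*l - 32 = (l + 1)*(l^3 + 2*l^2 - 16*l - 32) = (l - 4)*(l + 1)*(l^2 + 6*l + 8) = (l - 4)*(l + 1)*(l + 2)*(l + 4)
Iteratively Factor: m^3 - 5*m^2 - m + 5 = (m + 1)*(m^2 - 6*m + 5) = (m - 1)*(m + 1)*(m - 5)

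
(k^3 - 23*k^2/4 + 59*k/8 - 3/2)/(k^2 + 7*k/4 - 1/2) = (k^2 - 11*k/2 + 6)/(k + 2)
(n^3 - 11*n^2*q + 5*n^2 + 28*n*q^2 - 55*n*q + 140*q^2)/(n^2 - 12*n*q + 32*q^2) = (-n^2 + 7*n*q - 5*n + 35*q)/(-n + 8*q)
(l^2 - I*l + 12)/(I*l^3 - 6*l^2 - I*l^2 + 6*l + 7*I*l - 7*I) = (-I*l^2 - l - 12*I)/(l^3 + l^2*(-1 + 6*I) + l*(7 - 6*I) - 7)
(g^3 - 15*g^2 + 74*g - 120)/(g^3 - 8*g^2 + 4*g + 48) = (g - 5)/(g + 2)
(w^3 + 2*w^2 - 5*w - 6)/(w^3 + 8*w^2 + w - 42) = (w + 1)/(w + 7)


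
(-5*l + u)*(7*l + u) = -35*l^2 + 2*l*u + u^2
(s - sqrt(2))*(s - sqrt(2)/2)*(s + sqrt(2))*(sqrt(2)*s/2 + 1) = sqrt(2)*s^4/2 + s^3/2 - 3*sqrt(2)*s^2/2 - s + sqrt(2)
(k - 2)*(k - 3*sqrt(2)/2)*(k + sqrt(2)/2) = k^3 - 2*k^2 - sqrt(2)*k^2 - 3*k/2 + 2*sqrt(2)*k + 3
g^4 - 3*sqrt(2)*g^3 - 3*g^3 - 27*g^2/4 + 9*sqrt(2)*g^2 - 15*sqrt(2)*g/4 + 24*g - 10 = (g - 5/2)*(g - 1/2)*(g - 4*sqrt(2))*(g + sqrt(2))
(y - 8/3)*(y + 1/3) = y^2 - 7*y/3 - 8/9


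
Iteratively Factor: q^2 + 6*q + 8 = (q + 2)*(q + 4)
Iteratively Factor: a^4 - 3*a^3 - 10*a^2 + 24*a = (a - 4)*(a^3 + a^2 - 6*a) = (a - 4)*(a - 2)*(a^2 + 3*a) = (a - 4)*(a - 2)*(a + 3)*(a)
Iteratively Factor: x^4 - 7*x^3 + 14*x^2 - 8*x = (x)*(x^3 - 7*x^2 + 14*x - 8) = x*(x - 1)*(x^2 - 6*x + 8) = x*(x - 2)*(x - 1)*(x - 4)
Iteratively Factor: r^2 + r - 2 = (r + 2)*(r - 1)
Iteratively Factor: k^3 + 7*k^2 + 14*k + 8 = (k + 1)*(k^2 + 6*k + 8) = (k + 1)*(k + 2)*(k + 4)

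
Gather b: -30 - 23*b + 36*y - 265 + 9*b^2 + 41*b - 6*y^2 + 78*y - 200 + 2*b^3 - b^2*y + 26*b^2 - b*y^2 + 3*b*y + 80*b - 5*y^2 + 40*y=2*b^3 + b^2*(35 - y) + b*(-y^2 + 3*y + 98) - 11*y^2 + 154*y - 495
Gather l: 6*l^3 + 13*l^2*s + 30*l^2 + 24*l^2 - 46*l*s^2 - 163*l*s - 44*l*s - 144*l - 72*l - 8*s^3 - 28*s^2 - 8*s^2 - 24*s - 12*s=6*l^3 + l^2*(13*s + 54) + l*(-46*s^2 - 207*s - 216) - 8*s^3 - 36*s^2 - 36*s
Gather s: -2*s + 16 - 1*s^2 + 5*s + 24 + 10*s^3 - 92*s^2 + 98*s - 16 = 10*s^3 - 93*s^2 + 101*s + 24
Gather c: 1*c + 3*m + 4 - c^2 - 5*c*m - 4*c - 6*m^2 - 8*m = -c^2 + c*(-5*m - 3) - 6*m^2 - 5*m + 4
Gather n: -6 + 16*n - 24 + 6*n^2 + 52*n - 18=6*n^2 + 68*n - 48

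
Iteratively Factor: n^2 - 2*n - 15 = (n - 5)*(n + 3)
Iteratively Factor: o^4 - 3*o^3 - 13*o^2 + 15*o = (o - 5)*(o^3 + 2*o^2 - 3*o) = (o - 5)*(o - 1)*(o^2 + 3*o) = (o - 5)*(o - 1)*(o + 3)*(o)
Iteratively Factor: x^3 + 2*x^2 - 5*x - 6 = (x - 2)*(x^2 + 4*x + 3) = (x - 2)*(x + 3)*(x + 1)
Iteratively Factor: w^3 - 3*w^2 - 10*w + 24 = (w + 3)*(w^2 - 6*w + 8) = (w - 2)*(w + 3)*(w - 4)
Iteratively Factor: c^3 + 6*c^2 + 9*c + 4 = (c + 1)*(c^2 + 5*c + 4) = (c + 1)*(c + 4)*(c + 1)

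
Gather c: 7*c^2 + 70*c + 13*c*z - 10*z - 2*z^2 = 7*c^2 + c*(13*z + 70) - 2*z^2 - 10*z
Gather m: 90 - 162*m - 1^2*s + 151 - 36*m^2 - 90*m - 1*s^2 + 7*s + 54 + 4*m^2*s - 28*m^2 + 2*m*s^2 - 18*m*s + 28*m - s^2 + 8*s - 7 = m^2*(4*s - 64) + m*(2*s^2 - 18*s - 224) - 2*s^2 + 14*s + 288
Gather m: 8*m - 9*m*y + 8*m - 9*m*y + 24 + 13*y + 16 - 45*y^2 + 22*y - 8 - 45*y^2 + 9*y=m*(16 - 18*y) - 90*y^2 + 44*y + 32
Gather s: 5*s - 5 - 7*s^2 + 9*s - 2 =-7*s^2 + 14*s - 7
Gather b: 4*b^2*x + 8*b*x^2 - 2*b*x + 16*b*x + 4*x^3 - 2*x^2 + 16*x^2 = 4*b^2*x + b*(8*x^2 + 14*x) + 4*x^3 + 14*x^2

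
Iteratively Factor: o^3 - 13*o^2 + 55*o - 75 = (o - 3)*(o^2 - 10*o + 25) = (o - 5)*(o - 3)*(o - 5)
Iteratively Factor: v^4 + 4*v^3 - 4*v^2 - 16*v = (v - 2)*(v^3 + 6*v^2 + 8*v) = v*(v - 2)*(v^2 + 6*v + 8) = v*(v - 2)*(v + 2)*(v + 4)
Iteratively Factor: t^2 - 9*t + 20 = (t - 5)*(t - 4)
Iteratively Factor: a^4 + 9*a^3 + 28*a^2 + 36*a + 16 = (a + 4)*(a^3 + 5*a^2 + 8*a + 4) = (a + 2)*(a + 4)*(a^2 + 3*a + 2) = (a + 1)*(a + 2)*(a + 4)*(a + 2)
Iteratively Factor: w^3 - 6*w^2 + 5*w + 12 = (w - 4)*(w^2 - 2*w - 3) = (w - 4)*(w - 3)*(w + 1)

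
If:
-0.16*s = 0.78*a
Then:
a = -0.205128205128205*s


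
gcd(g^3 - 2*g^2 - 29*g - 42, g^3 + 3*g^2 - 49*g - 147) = g^2 - 4*g - 21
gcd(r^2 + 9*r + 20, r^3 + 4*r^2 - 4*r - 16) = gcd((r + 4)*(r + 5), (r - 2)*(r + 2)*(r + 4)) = r + 4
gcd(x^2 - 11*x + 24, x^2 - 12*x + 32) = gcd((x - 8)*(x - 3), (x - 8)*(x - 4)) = x - 8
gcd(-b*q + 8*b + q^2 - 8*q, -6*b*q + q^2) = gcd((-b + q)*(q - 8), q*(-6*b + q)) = 1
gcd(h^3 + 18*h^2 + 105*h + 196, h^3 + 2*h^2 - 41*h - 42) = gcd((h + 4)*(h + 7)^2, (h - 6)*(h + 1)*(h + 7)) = h + 7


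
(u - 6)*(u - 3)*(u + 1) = u^3 - 8*u^2 + 9*u + 18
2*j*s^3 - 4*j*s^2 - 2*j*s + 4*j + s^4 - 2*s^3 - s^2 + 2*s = (2*j + s)*(s - 2)*(s - 1)*(s + 1)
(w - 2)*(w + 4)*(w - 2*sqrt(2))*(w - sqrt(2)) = w^4 - 3*sqrt(2)*w^3 + 2*w^3 - 6*sqrt(2)*w^2 - 4*w^2 + 8*w + 24*sqrt(2)*w - 32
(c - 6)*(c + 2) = c^2 - 4*c - 12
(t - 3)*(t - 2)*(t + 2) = t^3 - 3*t^2 - 4*t + 12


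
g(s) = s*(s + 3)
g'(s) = 2*s + 3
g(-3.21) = 0.67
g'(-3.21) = -3.42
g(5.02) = 40.26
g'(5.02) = 13.04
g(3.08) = 18.73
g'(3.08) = 9.16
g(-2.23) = -1.72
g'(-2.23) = -1.46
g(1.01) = 4.05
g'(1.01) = 5.02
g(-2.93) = -0.21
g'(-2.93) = -2.86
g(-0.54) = -1.33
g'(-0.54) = 1.92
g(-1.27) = -2.20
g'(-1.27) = 0.46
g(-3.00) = 0.00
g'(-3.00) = -3.00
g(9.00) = 108.00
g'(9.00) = 21.00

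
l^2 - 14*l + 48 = (l - 8)*(l - 6)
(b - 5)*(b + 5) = b^2 - 25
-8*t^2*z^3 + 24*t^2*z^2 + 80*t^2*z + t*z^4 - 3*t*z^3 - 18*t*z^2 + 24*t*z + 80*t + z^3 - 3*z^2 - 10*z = (-8*t + z)*(z - 5)*(z + 2)*(t*z + 1)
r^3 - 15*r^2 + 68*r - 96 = (r - 8)*(r - 4)*(r - 3)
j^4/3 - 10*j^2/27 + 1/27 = (j/3 + 1/3)*(j - 1)*(j - 1/3)*(j + 1/3)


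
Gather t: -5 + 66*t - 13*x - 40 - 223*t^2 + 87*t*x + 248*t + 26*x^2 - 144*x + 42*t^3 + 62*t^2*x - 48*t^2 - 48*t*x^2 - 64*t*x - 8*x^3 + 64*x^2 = 42*t^3 + t^2*(62*x - 271) + t*(-48*x^2 + 23*x + 314) - 8*x^3 + 90*x^2 - 157*x - 45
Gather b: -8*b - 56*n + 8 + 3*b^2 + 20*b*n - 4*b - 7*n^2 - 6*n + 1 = 3*b^2 + b*(20*n - 12) - 7*n^2 - 62*n + 9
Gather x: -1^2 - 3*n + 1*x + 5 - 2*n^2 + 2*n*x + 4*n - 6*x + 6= -2*n^2 + n + x*(2*n - 5) + 10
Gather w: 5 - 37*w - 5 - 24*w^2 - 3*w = -24*w^2 - 40*w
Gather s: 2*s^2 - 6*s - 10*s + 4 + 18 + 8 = 2*s^2 - 16*s + 30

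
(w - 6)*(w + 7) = w^2 + w - 42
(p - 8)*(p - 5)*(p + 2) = p^3 - 11*p^2 + 14*p + 80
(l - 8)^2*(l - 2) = l^3 - 18*l^2 + 96*l - 128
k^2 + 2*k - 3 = (k - 1)*(k + 3)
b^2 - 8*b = b*(b - 8)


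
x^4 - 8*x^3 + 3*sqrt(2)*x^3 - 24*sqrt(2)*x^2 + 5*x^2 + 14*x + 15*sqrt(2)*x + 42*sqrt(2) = (x - 7)*(x - 2)*(x + 1)*(x + 3*sqrt(2))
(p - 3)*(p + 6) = p^2 + 3*p - 18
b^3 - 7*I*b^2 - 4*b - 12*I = (b - 6*I)*(b - 2*I)*(b + I)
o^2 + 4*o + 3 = (o + 1)*(o + 3)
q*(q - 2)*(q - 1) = q^3 - 3*q^2 + 2*q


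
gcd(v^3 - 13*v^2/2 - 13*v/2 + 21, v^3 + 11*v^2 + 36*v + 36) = v + 2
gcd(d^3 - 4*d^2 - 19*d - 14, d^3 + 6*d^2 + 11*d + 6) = d^2 + 3*d + 2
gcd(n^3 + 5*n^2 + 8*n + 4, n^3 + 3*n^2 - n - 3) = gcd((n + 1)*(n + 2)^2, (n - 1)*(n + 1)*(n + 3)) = n + 1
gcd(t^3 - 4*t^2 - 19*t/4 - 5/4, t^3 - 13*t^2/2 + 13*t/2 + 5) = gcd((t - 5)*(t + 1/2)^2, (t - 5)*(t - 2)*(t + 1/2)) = t^2 - 9*t/2 - 5/2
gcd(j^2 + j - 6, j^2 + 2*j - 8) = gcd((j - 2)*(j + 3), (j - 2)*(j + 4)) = j - 2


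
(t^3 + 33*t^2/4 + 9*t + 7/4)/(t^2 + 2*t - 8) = (4*t^3 + 33*t^2 + 36*t + 7)/(4*(t^2 + 2*t - 8))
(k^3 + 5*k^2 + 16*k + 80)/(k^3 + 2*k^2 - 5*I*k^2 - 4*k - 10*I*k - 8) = (k^2 + k*(5 + 4*I) + 20*I)/(k^2 + k*(2 - I) - 2*I)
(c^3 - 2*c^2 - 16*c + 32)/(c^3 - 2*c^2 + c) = (c^3 - 2*c^2 - 16*c + 32)/(c*(c^2 - 2*c + 1))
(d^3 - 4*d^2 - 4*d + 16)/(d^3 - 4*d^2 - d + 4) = (d^2 - 4)/(d^2 - 1)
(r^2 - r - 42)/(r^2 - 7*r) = (r + 6)/r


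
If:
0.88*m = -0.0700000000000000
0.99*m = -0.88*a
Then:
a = 0.09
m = -0.08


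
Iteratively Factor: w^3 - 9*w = (w + 3)*(w^2 - 3*w) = (w - 3)*(w + 3)*(w)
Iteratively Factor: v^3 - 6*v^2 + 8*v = (v - 4)*(v^2 - 2*v) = (v - 4)*(v - 2)*(v)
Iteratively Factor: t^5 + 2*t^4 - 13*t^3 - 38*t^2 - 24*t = (t + 3)*(t^4 - t^3 - 10*t^2 - 8*t) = t*(t + 3)*(t^3 - t^2 - 10*t - 8) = t*(t - 4)*(t + 3)*(t^2 + 3*t + 2) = t*(t - 4)*(t + 1)*(t + 3)*(t + 2)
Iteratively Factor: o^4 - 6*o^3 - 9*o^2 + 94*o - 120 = (o + 4)*(o^3 - 10*o^2 + 31*o - 30) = (o - 3)*(o + 4)*(o^2 - 7*o + 10) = (o - 3)*(o - 2)*(o + 4)*(o - 5)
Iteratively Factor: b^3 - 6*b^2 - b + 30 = (b - 3)*(b^2 - 3*b - 10) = (b - 3)*(b + 2)*(b - 5)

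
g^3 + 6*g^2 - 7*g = g*(g - 1)*(g + 7)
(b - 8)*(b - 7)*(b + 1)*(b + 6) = b^4 - 8*b^3 - 43*b^2 + 302*b + 336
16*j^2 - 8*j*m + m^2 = (-4*j + m)^2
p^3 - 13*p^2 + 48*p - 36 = (p - 6)^2*(p - 1)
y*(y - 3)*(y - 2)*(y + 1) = y^4 - 4*y^3 + y^2 + 6*y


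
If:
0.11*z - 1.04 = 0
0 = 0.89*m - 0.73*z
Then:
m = 7.75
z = 9.45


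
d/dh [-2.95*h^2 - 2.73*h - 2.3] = -5.9*h - 2.73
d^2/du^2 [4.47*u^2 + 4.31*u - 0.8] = 8.94000000000000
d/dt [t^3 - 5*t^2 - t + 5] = 3*t^2 - 10*t - 1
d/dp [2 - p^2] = -2*p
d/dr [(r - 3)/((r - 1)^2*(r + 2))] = (-2*r^2 + 7*r + 7)/(r^5 + r^4 - 5*r^3 - r^2 + 8*r - 4)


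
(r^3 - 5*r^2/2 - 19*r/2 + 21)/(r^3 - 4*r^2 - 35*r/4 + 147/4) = 2*(r - 2)/(2*r - 7)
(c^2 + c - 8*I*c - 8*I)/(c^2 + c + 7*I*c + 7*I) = (c - 8*I)/(c + 7*I)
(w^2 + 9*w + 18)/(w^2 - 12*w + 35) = (w^2 + 9*w + 18)/(w^2 - 12*w + 35)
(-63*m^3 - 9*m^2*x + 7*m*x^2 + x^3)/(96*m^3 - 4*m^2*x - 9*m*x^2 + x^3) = (-21*m^2 + 4*m*x + x^2)/(32*m^2 - 12*m*x + x^2)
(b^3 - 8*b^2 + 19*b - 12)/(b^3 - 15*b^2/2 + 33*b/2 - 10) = 2*(b - 3)/(2*b - 5)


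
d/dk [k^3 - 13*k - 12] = 3*k^2 - 13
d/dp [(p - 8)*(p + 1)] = 2*p - 7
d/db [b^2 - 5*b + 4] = 2*b - 5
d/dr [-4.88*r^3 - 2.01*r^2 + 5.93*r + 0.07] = -14.64*r^2 - 4.02*r + 5.93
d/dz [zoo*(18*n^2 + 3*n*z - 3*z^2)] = zoo*(n + z)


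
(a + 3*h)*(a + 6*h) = a^2 + 9*a*h + 18*h^2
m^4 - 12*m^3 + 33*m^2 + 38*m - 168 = (m - 7)*(m - 4)*(m - 3)*(m + 2)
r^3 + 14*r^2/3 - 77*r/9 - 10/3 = (r - 5/3)*(r + 1/3)*(r + 6)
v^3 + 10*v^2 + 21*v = v*(v + 3)*(v + 7)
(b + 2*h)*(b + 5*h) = b^2 + 7*b*h + 10*h^2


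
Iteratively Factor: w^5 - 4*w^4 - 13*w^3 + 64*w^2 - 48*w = (w - 4)*(w^4 - 13*w^2 + 12*w) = (w - 4)*(w + 4)*(w^3 - 4*w^2 + 3*w) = w*(w - 4)*(w + 4)*(w^2 - 4*w + 3) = w*(w - 4)*(w - 1)*(w + 4)*(w - 3)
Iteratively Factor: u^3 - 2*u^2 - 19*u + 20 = (u + 4)*(u^2 - 6*u + 5) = (u - 1)*(u + 4)*(u - 5)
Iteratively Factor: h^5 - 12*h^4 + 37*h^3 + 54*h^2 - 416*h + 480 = (h - 5)*(h^4 - 7*h^3 + 2*h^2 + 64*h - 96) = (h - 5)*(h - 4)*(h^3 - 3*h^2 - 10*h + 24) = (h - 5)*(h - 4)*(h + 3)*(h^2 - 6*h + 8) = (h - 5)*(h - 4)*(h - 2)*(h + 3)*(h - 4)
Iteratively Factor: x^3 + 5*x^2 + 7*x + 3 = (x + 1)*(x^2 + 4*x + 3) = (x + 1)*(x + 3)*(x + 1)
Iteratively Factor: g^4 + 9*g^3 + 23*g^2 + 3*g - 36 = (g - 1)*(g^3 + 10*g^2 + 33*g + 36) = (g - 1)*(g + 4)*(g^2 + 6*g + 9) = (g - 1)*(g + 3)*(g + 4)*(g + 3)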